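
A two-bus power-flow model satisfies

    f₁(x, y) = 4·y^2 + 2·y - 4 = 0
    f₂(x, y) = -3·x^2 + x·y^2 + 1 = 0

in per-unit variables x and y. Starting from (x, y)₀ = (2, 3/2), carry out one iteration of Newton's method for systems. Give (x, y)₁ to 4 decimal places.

At (2, 3/2): F = (8.0000, -6.5000).
Jacobian J = [[0, 8·y + 2], [-6·x + y^2, 2·x·y]].
At the point, J = [[0.0000, 14.0000], [-9.7500, 6.0000]] (det J = 136.5000).
Solving J·Δ = −F gives Δ = (-1.0183, -0.5714).
Then the next iterate is (x, y)₁ = (0.9817, 0.9286).

(0.9817, 0.9286)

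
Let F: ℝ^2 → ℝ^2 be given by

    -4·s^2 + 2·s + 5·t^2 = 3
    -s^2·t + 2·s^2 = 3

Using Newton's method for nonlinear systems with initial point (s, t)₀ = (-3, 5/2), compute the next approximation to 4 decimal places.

(-1.9927, 2.0024)

At (-3, 5/2): F = (-13.7500, -7.5000).
Jacobian J = [[-8·s + 2, 10·t], [-2·s·t + 4·s, -s^2]].
At the point, J = [[26.0000, 25.0000], [3.0000, -9.0000]] (det J = -309.0000).
Solving J·Δ = −F gives Δ = (1.0073, -0.4976).
Then the next iterate is (s, t)₁ = (-1.9927, 2.0024).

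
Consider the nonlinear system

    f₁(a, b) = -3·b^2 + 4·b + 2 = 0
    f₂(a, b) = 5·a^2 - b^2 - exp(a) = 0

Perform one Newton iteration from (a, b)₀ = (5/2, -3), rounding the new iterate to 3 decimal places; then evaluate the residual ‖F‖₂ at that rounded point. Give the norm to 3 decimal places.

At (5/2, -3): F = (-37.000, 10.06751).
Jacobian J = [[0, -6·b + 4], [10·a - exp(a), -2·b]].
At the point, J = [[0.000, 22.000], [12.81751, 6.000]] (det J = -281.98513).
Solving J·Δ = −F gives Δ = (-1.573, 1.682).
Then the next iterate is (a, b)₁ = (0.927, -1.318).
Re-evaluating at (0.927, -1.318): F = (-8.48337, 0.03260), so ‖F‖₂ = 8.483.

8.483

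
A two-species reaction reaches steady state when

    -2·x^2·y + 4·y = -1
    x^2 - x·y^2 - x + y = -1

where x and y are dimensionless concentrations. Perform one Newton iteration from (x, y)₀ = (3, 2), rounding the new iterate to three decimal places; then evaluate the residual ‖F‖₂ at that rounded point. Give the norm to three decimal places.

6.730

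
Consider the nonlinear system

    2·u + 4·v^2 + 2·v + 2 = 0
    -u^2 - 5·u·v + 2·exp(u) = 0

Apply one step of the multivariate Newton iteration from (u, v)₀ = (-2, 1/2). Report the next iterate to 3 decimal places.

At (-2, 1/2): F = (0.000, 1.27067).
Jacobian J = [[2, 8·v + 2], [-2·u - 5·v + 2·exp(u), -5·u]].
At the point, J = [[2.000, 6.000], [1.77067, 10.000]] (det J = 9.37598).
Solving J·Δ = −F gives Δ = (0.813, -0.271).
Then the next iterate is (u, v)₁ = (-1.187, 0.229).

(-1.187, 0.229)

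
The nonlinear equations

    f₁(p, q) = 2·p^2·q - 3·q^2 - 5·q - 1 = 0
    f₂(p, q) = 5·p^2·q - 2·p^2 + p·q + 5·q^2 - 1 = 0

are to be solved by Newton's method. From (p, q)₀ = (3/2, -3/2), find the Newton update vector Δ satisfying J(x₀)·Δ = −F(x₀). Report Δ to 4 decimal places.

At (3/2, -3/2): F = (-7.0000, -13.3750).
Jacobian J = [[4·p·q, 2·p^2 - 6·q - 5], [10·p·q - 4·p + q, 5·p^2 + p + 10·q]].
At the point, J = [[-9.0000, 8.5000], [-30.0000, -2.2500]] (det J = 275.2500).
Solving J·Δ = −F gives Δ = (-0.4703, 0.3256).

(-0.4703, 0.3256)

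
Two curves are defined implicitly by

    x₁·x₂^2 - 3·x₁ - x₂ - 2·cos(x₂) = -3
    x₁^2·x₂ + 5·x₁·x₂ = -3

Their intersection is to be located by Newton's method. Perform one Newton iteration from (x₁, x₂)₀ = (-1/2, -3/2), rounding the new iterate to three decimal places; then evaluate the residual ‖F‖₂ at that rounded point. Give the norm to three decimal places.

At (-1/2, -3/2): F = (4.73353, 6.375).
Jacobian J = [[x₂^2 - 3, 2·x₁·x₂ + 2·sin(x₂) - 1], [2·x₁·x₂ + 5·x₂, x₁^2 + 5·x₁]].
At the point, J = [[-0.750, -1.49499], [-6.000, -2.250]] (det J = -7.28244).
Solving J·Δ = −F gives Δ = (-0.154, 3.243).
Then the next iterate is (x₁, x₂)₁ = (-0.654, 1.743).
Re-evaluating at (-0.654, 1.743): F = (1.57482, -1.95410), so ‖F‖₂ = 2.510.

2.510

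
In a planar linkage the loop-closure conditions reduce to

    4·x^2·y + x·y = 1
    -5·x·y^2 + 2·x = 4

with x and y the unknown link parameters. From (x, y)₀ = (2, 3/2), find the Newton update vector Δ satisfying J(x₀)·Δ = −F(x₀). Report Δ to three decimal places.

(-0.627, -0.557)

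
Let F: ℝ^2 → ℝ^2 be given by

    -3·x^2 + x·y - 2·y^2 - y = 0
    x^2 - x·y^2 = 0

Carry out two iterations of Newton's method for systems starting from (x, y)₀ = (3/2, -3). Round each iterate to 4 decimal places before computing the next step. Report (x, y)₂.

(-1.3377, -1.7465)

At (3/2, -3): F = (-26.2500, -11.2500).
Jacobian J = [[-6·x + y, x - 4·y - 1], [2·x - y^2, -2·x·y]].
At the point, J = [[-12.0000, 12.5000], [-6.0000, 9.0000]] (det J = -33.0000).
Solving J·Δ = −F gives Δ = (-2.8977, -0.6818).
Then the next iterate is (x, y)₁ = (-1.3977, -3.6818).
Round to (-1.3977, -3.6818) and repeat: F = (-24.144146, 20.900299), J = [[4.7044, 12.3295], [-16.351051, -10.292104]].
Δ = (0.0600, 1.9353), so (x, y)₂ = (-1.3377, -1.7465).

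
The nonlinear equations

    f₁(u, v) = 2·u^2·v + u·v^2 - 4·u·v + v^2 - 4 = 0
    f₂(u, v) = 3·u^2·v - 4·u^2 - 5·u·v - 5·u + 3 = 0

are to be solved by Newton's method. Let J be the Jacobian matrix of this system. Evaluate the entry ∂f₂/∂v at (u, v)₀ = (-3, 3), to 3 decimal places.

∂f₂/∂v = 3·u^2 - 5·u.
At (-3, 3) this is 42.000.

42.000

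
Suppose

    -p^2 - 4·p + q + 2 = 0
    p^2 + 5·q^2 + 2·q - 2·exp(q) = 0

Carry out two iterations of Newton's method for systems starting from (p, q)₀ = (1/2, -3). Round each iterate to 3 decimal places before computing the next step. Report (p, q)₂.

At (1/2, -3): F = (-3.250, 39.15043).
Jacobian J = [[-2·p - 4, 1], [2·p, 10·q - 2·exp(q) + 2]].
At the point, J = [[-5.000, 1.000], [1.000, -28.09957]] (det J = 139.49787).
Solving J·Δ = −F gives Δ = (-0.374, 1.380).
Then the next iterate is (p, q)₁ = (0.126, -1.620).
Round to (0.126, -1.620) and repeat: F = (-0.13988, 9.50208), J = [[-4.252, 1.000], [0.252, -14.59580]].
Δ = (0.121, 0.653), so (p, q)₂ = (0.247, -0.967).

(0.247, -0.967)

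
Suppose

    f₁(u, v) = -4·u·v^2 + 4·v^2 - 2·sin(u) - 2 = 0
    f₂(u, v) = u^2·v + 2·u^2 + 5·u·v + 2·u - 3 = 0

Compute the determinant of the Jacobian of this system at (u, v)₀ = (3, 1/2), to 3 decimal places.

179.520

J = [[-4·v^2 - 2·cos(u), -8·u·v + 8·v], [2·u·v + 4·u + 5·v + 2, u^2 + 5·u]].
At the point, J = [[0.97998, -8.000], [19.500, 24.000]].
det J = 179.520.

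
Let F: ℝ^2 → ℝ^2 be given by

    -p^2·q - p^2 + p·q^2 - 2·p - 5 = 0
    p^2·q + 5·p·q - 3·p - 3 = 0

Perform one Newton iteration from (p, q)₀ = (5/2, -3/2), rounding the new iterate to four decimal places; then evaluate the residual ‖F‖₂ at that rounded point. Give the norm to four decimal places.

5.8980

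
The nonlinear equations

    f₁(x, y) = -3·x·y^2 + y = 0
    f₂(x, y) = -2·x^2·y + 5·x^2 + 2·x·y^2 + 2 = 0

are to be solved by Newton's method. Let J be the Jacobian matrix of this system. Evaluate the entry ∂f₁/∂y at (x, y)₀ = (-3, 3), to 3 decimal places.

55.000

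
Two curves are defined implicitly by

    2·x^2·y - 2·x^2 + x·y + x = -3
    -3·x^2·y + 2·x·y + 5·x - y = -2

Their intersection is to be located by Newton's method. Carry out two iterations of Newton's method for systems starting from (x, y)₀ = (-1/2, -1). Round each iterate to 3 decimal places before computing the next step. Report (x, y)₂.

(-0.919, -0.452)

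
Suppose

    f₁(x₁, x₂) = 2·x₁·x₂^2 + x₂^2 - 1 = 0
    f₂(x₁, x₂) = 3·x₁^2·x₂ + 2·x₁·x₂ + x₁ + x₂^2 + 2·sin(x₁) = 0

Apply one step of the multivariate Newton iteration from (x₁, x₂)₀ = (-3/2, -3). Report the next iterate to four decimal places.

(-1.1352, -1.9638)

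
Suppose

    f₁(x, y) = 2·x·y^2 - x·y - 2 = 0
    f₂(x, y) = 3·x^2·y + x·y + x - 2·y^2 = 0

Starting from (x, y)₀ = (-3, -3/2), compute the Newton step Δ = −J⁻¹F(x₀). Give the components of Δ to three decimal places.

(0.833, 0.714)

At (-3, -3/2): F = (-20.000, -43.500).
Jacobian J = [[2·y^2 - y, 4·x·y - x], [6·x·y + y + 1, 3·x^2 + x - 4·y]].
At the point, J = [[6.000, 21.000], [26.500, 30.000]] (det J = -376.500).
Solving J·Δ = −F gives Δ = (0.833, 0.714).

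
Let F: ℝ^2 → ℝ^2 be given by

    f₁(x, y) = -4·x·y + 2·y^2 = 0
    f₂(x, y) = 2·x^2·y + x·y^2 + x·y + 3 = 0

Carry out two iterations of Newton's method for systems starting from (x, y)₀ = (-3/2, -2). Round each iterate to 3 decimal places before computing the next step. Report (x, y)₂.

(-0.834, -1.661)

At (-3/2, -2): F = (-4.000, -9.000).
Jacobian J = [[-4·y, -4·x + 4·y], [4·x·y + y^2 + y, 2·x^2 + 2·x·y + x]].
At the point, J = [[8.000, -2.000], [14.000, 9.000]] (det J = 100.000).
Solving J·Δ = −F gives Δ = (0.540, 0.160).
Then the next iterate is (x, y)₁ = (-0.960, -1.840).
Round to (-0.960, -1.840) and repeat: F = (-0.29440, -1.87526), J = [[7.360, -3.520], [8.61120, 4.416]].
Δ = (0.126, 0.179), so (x, y)₂ = (-0.834, -1.661).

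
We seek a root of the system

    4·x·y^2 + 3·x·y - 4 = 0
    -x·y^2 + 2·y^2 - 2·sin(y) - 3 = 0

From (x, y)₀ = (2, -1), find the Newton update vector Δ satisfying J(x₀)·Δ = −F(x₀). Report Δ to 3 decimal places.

(-0.994, -0.299)

At (2, -1): F = (-2.000, -1.31706).
Jacobian J = [[4·y^2 + 3·y, 8·x·y + 3·x], [-y^2, -2·x·y + 4·y - 2·cos(y)]].
At the point, J = [[1.000, -10.000], [-1.000, -1.08060]] (det J = -11.08060).
Solving J·Δ = −F gives Δ = (-0.994, -0.299).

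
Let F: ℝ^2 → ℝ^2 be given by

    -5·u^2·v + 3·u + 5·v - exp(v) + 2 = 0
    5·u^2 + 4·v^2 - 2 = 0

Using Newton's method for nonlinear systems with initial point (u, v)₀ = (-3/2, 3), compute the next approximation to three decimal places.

At (-3/2, 3): F = (-41.33554, 45.250).
Jacobian J = [[-10·u·v + 3, -5·u^2 - exp(v) + 5], [10·u, 8·v]].
At the point, J = [[48.000, -26.33554], [-15.000, 24.000]] (det J = 756.96695).
Solving J·Δ = −F gives Δ = (-0.264, -2.050).
Then the next iterate is (u, v)₁ = (-1.764, 0.950).

(-1.764, 0.950)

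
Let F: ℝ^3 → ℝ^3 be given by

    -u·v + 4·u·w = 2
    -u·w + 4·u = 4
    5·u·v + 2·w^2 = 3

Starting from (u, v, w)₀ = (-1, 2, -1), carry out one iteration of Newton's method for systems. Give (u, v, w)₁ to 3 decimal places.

At (-1, 2, -1): F = (4.000, -9.000, -11.000).
Jacobian J = [[-v + 4·w, -u, 4·u], [-w + 4, 0, -u], [5·v, 5·u, 4·w]].
At the point, J = [[-6.000, 1.000, -4.000], [5.000, 0.000, 1.000], [10.000, -5.000, -4.000]] (det J = 100.000).
Solving J·Δ = −F gives Δ = (2.070, 3.020, -1.350).
Then the next iterate is (u, v, w)₁ = (1.070, 5.020, -2.350).

(1.070, 5.020, -2.350)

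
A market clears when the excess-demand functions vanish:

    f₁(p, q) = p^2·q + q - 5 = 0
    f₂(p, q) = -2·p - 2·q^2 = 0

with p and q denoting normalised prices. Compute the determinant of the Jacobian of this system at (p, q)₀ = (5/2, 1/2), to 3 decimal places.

J = [[2·p·q, p^2 + 1], [-2, -4·q]].
At the point, J = [[2.500, 7.250], [-2.000, -2.000]].
det J = 9.500.

9.500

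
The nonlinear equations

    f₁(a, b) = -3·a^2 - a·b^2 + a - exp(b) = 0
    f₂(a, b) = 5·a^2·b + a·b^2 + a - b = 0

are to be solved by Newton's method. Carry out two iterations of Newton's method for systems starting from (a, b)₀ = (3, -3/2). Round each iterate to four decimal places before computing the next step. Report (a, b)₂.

At (3, -3/2): F = (-30.973130, -56.2500).
Jacobian J = [[-6·a - b^2 + 1, -2·a·b - exp(b)], [10·a·b + b^2 + 1, 5·a^2 + 2·a·b - 1]].
At the point, J = [[-19.2500, 8.776870], [-41.7500, 35.0000]] (det J = -307.315684).
Solving J·Δ = −F gives Δ = (-1.9210, -0.6844).
Then the next iterate is (a, b)₁ = (1.0790, -2.1844).
Round to (1.0790, -2.1844) and repeat: F = (-7.674828, -4.303880), J = [[-10.245603, 4.601390], [-17.798073, 0.107270]].
Δ = (-0.2349, 1.1449), so (a, b)₂ = (0.8441, -1.0395).

(0.8441, -1.0395)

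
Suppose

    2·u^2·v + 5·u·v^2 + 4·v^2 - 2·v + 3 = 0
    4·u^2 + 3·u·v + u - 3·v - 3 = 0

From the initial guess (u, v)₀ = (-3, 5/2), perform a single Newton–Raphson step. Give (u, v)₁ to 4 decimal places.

At (-3, 5/2): F = (-25.7500, 0.0000).
Jacobian J = [[4·u·v + 5·v^2, 2·u^2 + 10·u·v + 8·v - 2], [8·u + 3·v + 1, 3·u - 3]].
At the point, J = [[1.2500, -39.0000], [-15.5000, -12.0000]] (det J = -619.5000).
Solving J·Δ = −F gives Δ = (0.4988, -0.6443).
Then the next iterate is (u, v)₁ = (-2.5012, 1.8557).

(-2.5012, 1.8557)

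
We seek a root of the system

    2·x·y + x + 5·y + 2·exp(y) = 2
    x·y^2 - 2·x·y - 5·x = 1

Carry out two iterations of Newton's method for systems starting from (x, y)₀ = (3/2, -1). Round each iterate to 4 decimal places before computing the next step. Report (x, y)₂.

(2.1275, 0.9894)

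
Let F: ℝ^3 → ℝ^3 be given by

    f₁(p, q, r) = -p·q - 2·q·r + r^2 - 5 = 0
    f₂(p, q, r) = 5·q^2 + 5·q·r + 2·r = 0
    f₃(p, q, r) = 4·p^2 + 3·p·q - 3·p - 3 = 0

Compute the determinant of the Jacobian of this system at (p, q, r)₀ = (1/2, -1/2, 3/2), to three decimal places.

4.500

J = [[-q, -p - 2·r, -2·q + 2·r], [0, 10·q + 5·r, 5·q + 2], [8·p + 3·q - 3, 3·p, 0]].
At the point, J = [[0.500, -3.500, 4.000], [0.000, 2.500, -0.500], [-0.500, 1.500, 0.000]].
det J = 4.500.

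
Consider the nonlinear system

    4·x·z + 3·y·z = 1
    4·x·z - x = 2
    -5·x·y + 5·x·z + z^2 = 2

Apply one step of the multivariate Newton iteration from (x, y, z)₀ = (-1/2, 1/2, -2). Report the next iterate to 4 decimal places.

(-0.4906, 0.3868, -0.7925)

At (-1/2, 1/2, -2): F = (0.0000, 2.5000, 8.2500).
Jacobian J = [[4·z, 3·z, 4·x + 3·y], [4·z - 1, 0, 4·x], [-5·y + 5·z, -5·x, 5·x + 2·z]].
At the point, J = [[-8.0000, -6.0000, -0.5000], [-9.0000, 0.0000, -2.0000], [-12.5000, 2.5000, -6.5000]] (det J = 172.2500).
Solving J·Δ = −F gives Δ = (0.0094, -0.1132, 1.2075).
Then the next iterate is (x, y, z)₁ = (-0.4906, 0.3868, -0.7925).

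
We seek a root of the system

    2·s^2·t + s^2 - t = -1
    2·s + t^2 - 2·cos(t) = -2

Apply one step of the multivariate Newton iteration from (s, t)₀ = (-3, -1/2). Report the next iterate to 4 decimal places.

(-0.3338, -0.5882)

At (-3, -1/2): F = (1.5000, -5.505165).
Jacobian J = [[4·s·t + 2·s, 2·s^2 - 1], [2, 2·t + 2·sin(t)]].
At the point, J = [[0.0000, 17.0000], [2.0000, -1.958851]] (det J = -34.0000).
Solving J·Δ = −F gives Δ = (2.6662, -0.0882).
Then the next iterate is (s, t)₁ = (-0.3338, -0.5882).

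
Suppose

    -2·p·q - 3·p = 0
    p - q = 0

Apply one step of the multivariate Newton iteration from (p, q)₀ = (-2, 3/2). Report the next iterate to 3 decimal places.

(-3.000, -3.000)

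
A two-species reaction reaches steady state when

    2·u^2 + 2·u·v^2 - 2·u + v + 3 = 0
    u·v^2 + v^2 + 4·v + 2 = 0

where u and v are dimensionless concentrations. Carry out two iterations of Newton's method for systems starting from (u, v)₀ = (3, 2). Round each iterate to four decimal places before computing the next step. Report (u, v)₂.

At (3, 2): F = (41.0000, 26.0000).
Jacobian J = [[4·u + 2·v^2 - 2, 4·u·v + 1], [v^2, 2·u·v + 2·v + 4]].
At the point, J = [[18.0000, 25.0000], [4.0000, 20.0000]] (det J = 260.0000).
Solving J·Δ = −F gives Δ = (-0.6538, -1.1692).
Then the next iterate is (u, v)₁ = (2.3462, 0.8308).
Round to (2.3462, 0.8308) and repeat: F = (13.386538, 7.632843), J = [[8.765257, 8.796892], [0.690229, 9.560046]].
Δ = (-0.7826, -0.7419), so (u, v)₂ = (1.5636, 0.0889).

(1.5636, 0.0889)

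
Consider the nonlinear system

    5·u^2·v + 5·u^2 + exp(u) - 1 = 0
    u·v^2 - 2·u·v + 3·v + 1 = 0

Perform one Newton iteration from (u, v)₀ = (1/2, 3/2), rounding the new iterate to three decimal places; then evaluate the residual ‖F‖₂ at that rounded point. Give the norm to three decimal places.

1.506

At (1/2, 3/2): F = (3.77372, 5.125).
Jacobian J = [[10·u·v + 10·u + exp(u), 5·u^2], [v^2 - 2·v, 2·u·v - 2·u + 3]].
At the point, J = [[14.14872, 1.250], [-0.750, 3.500]] (det J = 50.45802).
Solving J·Δ = −F gives Δ = (-0.135, -1.493).
Then the next iterate is (u, v)₁ = (0.365, 0.007).
Re-evaluating at (0.365, 0.007): F = (1.11130, 1.01591), so ‖F‖₂ = 1.506.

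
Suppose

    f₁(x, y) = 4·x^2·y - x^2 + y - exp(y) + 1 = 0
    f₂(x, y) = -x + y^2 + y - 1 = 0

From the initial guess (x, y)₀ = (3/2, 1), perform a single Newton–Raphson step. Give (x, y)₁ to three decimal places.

(0.866, 0.955)

At (3/2, 1): F = (6.03172, -0.500).
Jacobian J = [[8·x·y - 2·x, 4·x^2 - exp(y) + 1], [-1, 2·y + 1]].
At the point, J = [[9.000, 7.28172], [-1.000, 3.000]] (det J = 34.28172).
Solving J·Δ = −F gives Δ = (-0.634, -0.045).
Then the next iterate is (x, y)₁ = (0.866, 0.955).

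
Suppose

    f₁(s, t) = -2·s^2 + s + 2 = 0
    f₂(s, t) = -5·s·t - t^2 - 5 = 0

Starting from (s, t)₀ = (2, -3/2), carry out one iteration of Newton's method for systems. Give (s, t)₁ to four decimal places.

(1.4286, -1.0051)

At (2, -3/2): F = (-4.0000, 7.7500).
Jacobian J = [[-4·s + 1, 0], [-5·t, -5·s - 2·t]].
At the point, J = [[-7.0000, 0.0000], [7.5000, -7.0000]] (det J = 49.0000).
Solving J·Δ = −F gives Δ = (-0.5714, 0.4949).
Then the next iterate is (s, t)₁ = (1.4286, -1.0051).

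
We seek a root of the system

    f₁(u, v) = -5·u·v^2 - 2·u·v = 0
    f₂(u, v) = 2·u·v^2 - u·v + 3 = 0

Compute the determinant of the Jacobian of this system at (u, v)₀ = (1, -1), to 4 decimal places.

-9.0000

J = [[-5·v^2 - 2·v, -10·u·v - 2·u], [2·v^2 - v, 4·u·v - u]].
At the point, J = [[-3.0000, 8.0000], [3.0000, -5.0000]].
det J = -9.0000.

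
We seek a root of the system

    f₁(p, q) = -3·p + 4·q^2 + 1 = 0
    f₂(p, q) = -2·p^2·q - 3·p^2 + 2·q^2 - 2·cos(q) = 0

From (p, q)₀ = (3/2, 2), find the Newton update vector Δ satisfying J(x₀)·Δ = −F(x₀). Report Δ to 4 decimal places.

(-0.5536, -0.8850)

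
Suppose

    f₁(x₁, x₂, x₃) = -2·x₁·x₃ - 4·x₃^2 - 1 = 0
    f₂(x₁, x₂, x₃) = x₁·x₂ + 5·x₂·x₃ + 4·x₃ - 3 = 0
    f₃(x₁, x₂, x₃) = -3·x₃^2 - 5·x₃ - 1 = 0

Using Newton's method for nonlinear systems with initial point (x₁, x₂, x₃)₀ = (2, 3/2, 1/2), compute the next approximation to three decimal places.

(2.250, 1.497, -0.031)

At (2, 3/2, 1/2): F = (-4.000, 5.750, -4.250).
Jacobian J = [[-2·x₃, 0, -2·x₁ - 8·x₃], [x₂, x₁ + 5·x₃, 5·x₂ + 4], [0, 0, -6·x₃ - 5]].
At the point, J = [[-1.000, 0.000, -8.000], [1.500, 4.500, 11.500], [0.000, 0.000, -8.000]] (det J = 36.000).
Solving J·Δ = −F gives Δ = (0.250, -0.003, -0.531).
Then the next iterate is (x₁, x₂, x₃)₁ = (2.250, 1.497, -0.031).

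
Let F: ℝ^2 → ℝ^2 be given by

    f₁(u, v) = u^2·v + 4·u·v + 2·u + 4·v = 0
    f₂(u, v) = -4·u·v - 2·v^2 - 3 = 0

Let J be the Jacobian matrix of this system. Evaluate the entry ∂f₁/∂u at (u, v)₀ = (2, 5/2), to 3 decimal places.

22.000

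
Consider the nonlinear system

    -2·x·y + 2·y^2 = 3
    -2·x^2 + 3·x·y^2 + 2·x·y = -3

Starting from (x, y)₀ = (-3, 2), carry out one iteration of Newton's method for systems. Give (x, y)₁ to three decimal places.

At (-3, 2): F = (17.000, -63.000).
Jacobian J = [[-2·y, -2·x + 4·y], [-4·x + 3·y^2 + 2·y, 6·x·y + 2·x]].
At the point, J = [[-4.000, 14.000], [28.000, -42.000]] (det J = -224.000).
Solving J·Δ = −F gives Δ = (0.750, -1.000).
Then the next iterate is (x, y)₁ = (-2.250, 1.000).

(-2.250, 1.000)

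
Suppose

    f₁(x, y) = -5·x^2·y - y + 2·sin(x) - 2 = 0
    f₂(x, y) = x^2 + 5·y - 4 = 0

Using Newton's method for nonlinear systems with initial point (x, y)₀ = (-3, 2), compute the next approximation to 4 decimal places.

(-18.5027, -19.6032)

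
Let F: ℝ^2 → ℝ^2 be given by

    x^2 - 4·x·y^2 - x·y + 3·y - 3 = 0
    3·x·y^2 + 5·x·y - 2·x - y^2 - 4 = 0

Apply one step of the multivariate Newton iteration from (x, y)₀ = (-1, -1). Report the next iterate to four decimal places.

(-1.3226, -1.0968)

At (-1, -1): F = (-2.0000, -1.0000).
Jacobian J = [[2·x - 4·y^2 - y, -8·x·y - x + 3], [3·y^2 + 5·y - 2, 6·x·y + 5·x - 2·y]].
At the point, J = [[-5.0000, -4.0000], [-4.0000, 3.0000]] (det J = -31.0000).
Solving J·Δ = −F gives Δ = (-0.3226, -0.0968).
Then the next iterate is (x, y)₁ = (-1.3226, -1.0968).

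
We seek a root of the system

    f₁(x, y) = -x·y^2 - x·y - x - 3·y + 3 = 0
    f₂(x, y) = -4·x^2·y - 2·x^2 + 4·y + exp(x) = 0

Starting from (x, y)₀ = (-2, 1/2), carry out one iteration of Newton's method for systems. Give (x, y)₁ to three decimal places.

At (-2, 1/2): F = (5.000, -13.86466).
Jacobian J = [[-y^2 - y - 1, -2·x·y - x - 3], [-8·x·y - 4·x + exp(x), -4·x^2 + 4]].
At the point, J = [[-1.750, 1.000], [16.13534, -12.000]] (det J = 4.86466).
Solving J·Δ = −F gives Δ = (9.484, 11.597).
Then the next iterate is (x, y)₁ = (7.484, 12.097).

(7.484, 12.097)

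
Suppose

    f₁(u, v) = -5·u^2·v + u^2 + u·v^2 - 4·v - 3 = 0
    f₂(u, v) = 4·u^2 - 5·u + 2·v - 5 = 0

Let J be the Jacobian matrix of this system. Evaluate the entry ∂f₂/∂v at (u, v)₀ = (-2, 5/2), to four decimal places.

∂f₂/∂v = 2.
At (-2, 5/2) this is 2.0000.

2.0000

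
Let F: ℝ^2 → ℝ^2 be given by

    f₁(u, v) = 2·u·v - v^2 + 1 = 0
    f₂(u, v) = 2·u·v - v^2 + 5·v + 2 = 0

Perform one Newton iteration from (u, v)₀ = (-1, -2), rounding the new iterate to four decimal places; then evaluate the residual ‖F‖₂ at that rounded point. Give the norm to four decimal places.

At (-1, -2): F = (1.0000, -8.0000).
Jacobian J = [[2·v, 2·u - 2·v], [2·v, 2·u - 2·v + 5]].
At the point, J = [[-4.0000, 2.0000], [-4.0000, 7.0000]] (det J = -20.0000).
Solving J·Δ = −F gives Δ = (1.1500, 1.8000).
Then the next iterate is (u, v)₁ = (0.1500, -0.2000).
Re-evaluating at (0.1500, -0.2000): F = (0.9000, 0.9000), so ‖F‖₂ = 1.2728.

1.2728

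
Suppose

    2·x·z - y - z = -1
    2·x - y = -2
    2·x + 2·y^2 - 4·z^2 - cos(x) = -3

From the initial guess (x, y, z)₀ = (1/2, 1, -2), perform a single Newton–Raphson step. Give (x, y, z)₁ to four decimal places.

At (1/2, 1, -2): F = (0.0000, 2.0000, -10.877583).
Jacobian J = [[2·z, -1, 2·x - 1], [2, -1, 0], [sin(x) + 2, 4·y, -8·z]].
At the point, J = [[-4.0000, -1.0000, 0.0000], [2.0000, -1.0000, 0.0000], [2.479426, 4.0000, 16.0000]] (det J = 96.0000).
Solving J·Δ = −F gives Δ = (-0.3333, 1.3333, 0.3982).
Then the next iterate is (x, y, z)₁ = (0.1667, 2.3333, -1.6018).

(0.1667, 2.3333, -1.6018)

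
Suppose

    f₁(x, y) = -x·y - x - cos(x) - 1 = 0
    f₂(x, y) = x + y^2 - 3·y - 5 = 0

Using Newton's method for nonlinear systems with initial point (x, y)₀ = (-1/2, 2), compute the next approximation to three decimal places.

(0.347, 8.653)

At (-1/2, 2): F = (-0.37758, -7.500).
Jacobian J = [[-y + sin(x) - 1, -x], [1, 2·y - 3]].
At the point, J = [[-3.47943, 0.500], [1.000, 1.000]] (det J = -3.97943).
Solving J·Δ = −F gives Δ = (0.847, 6.653).
Then the next iterate is (x, y)₁ = (0.347, 8.653).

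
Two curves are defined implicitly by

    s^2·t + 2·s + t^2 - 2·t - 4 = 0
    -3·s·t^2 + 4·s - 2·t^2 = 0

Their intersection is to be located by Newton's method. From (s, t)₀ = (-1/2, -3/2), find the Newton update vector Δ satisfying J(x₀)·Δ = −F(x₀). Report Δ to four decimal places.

(-1.9240, -1.4440)

At (-1/2, -3/2): F = (-0.1250, -3.1250).
Jacobian J = [[2·s·t + 2, s^2 + 2·t - 2], [-3·t^2 + 4, -6·s·t - 4·t]].
At the point, J = [[3.5000, -4.7500], [-2.7500, 1.5000]] (det J = -7.8125).
Solving J·Δ = −F gives Δ = (-1.9240, -1.4440).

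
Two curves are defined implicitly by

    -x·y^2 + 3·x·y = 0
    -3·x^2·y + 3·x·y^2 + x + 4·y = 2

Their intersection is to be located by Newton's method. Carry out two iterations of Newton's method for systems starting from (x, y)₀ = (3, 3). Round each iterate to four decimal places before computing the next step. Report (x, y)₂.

At (3, 3): F = (0.0000, 13.0000).
Jacobian J = [[-y^2 + 3·y, -2·x·y + 3·x], [-6·x·y + 3·y^2 + 1, -3·x^2 + 6·x·y + 4]].
At the point, J = [[0.0000, -9.0000], [-26.0000, 31.0000]] (det J = -234.0000).
Solving J·Δ = −F gives Δ = (0.5000, 0.0000).
Then the next iterate is (x, y)₁ = (3.5000, 3.0000).
Round to (3.5000, 3.0000) and repeat: F = (0.0000, -2.2500), J = [[0.0000, -10.5000], [-35.0000, 30.2500]].
Δ = (-0.0643, 0.0000), so (x, y)₂ = (3.4357, 3.0000).

(3.4357, 3.0000)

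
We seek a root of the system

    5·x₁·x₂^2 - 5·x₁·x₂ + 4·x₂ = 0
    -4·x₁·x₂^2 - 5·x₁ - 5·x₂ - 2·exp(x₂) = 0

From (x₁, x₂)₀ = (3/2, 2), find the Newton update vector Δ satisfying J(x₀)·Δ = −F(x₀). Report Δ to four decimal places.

(-4.0808, 0.6720)

At (3/2, 2): F = (23.0000, -56.278112).
Jacobian J = [[5·x₂^2 - 5·x₂, 10·x₁·x₂ - 5·x₁ + 4], [-4·x₂^2 - 5, -8·x₁·x₂ - 2·exp(x₂) - 5]].
At the point, J = [[10.0000, 26.5000], [-21.0000, -43.778112]] (det J = 118.718878).
Solving J·Δ = −F gives Δ = (-4.0808, 0.6720).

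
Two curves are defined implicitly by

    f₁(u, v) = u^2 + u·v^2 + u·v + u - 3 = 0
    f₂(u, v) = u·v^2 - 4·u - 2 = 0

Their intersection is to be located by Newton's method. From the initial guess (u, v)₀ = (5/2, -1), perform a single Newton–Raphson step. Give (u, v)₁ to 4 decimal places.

(1.1000, -2.0600)

At (5/2, -1): F = (5.7500, -9.5000).
Jacobian J = [[2·u + v^2 + v + 1, 2·u·v + u], [v^2 - 4, 2·u·v]].
At the point, J = [[6.0000, -2.5000], [-3.0000, -5.0000]] (det J = -37.5000).
Solving J·Δ = −F gives Δ = (-1.4000, -1.0600).
Then the next iterate is (u, v)₁ = (1.1000, -2.0600).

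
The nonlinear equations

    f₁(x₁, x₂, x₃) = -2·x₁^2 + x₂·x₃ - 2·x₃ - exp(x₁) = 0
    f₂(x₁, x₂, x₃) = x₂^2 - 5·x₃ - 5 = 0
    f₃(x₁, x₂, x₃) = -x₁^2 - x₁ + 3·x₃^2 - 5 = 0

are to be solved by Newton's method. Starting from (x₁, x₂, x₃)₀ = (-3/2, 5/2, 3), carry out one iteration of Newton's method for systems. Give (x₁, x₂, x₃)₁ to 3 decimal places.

(-1.666, 4.088, 1.838)

At (-3/2, 5/2, 3): F = (-3.22313, -13.750, 21.250).
Jacobian J = [[-4·x₁ - exp(x₁), x₃, x₂ - 2], [0, 2·x₂, -5], [-2·x₁ - 1, 0, 6·x₃]].
At the point, J = [[5.77687, 3.000, 0.500], [0.000, 5.000, -5.000], [2.000, 0.000, 18.000]] (det J = 484.91829).
Solving J·Δ = −F gives Δ = (-0.166, 1.588, -1.162).
Then the next iterate is (x₁, x₂, x₃)₁ = (-1.666, 4.088, 1.838).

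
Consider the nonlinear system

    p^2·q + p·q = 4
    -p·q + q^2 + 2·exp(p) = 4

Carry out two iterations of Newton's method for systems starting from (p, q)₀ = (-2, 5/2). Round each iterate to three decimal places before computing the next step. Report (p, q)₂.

At (-2, 5/2): F = (1.000, 7.52067).
Jacobian J = [[2·p·q + q, p^2 + p], [-q + 2·exp(p), -p + 2·q]].
At the point, J = [[-7.500, 2.000], [-2.22933, 7.000]] (det J = -48.04134).
Solving J·Δ = −F gives Δ = (-0.167, -1.128).
Then the next iterate is (p, q)₁ = (-2.167, 1.372).
Round to (-2.167, 1.372) and repeat: F = (-0.53036, 1.08455), J = [[-4.57425, 2.52889], [-1.14296, 4.911]].
Δ = (-0.273, -0.284), so (p, q)₂ = (-2.440, 1.088).

(-2.440, 1.088)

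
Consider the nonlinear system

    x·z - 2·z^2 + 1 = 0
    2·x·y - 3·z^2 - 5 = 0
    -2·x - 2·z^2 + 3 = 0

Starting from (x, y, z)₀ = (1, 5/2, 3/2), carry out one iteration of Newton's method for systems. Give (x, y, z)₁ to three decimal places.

At (1, 5/2, 3/2): F = (-2.000, -6.750, -3.500).
Jacobian J = [[z, 0, x - 4·z], [2·y, 2·x, -6·z], [-2, 0, -4·z]].
At the point, J = [[1.500, 0.000, -5.000], [5.000, 2.000, -9.000], [-2.000, 0.000, -6.000]] (det J = -38.000).
Solving J·Δ = −F gives Δ = (-0.289, 1.908, -0.487).
Then the next iterate is (x, y, z)₁ = (0.711, 4.408, 1.013).

(0.711, 4.408, 1.013)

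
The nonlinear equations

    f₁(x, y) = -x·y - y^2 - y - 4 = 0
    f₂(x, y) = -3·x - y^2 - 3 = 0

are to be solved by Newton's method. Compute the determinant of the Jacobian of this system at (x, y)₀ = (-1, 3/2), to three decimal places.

-4.500

J = [[-y, -x - 2·y - 1], [-3, -2·y]].
At the point, J = [[-1.500, -3.000], [-3.000, -3.000]].
det J = -4.500.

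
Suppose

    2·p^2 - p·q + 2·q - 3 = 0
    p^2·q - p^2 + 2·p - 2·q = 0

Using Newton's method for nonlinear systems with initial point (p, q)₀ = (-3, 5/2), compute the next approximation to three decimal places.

At (-3, 5/2): F = (27.500, 2.500).
Jacobian J = [[4·p - q, -p + 2], [2·p·q - 2·p + 2, p^2 - 2]].
At the point, J = [[-14.500, 5.000], [-7.000, 7.000]] (det J = -66.500).
Solving J·Δ = −F gives Δ = (2.707, 2.350).
Then the next iterate is (p, q)₁ = (-0.293, 4.850).

(-0.293, 4.850)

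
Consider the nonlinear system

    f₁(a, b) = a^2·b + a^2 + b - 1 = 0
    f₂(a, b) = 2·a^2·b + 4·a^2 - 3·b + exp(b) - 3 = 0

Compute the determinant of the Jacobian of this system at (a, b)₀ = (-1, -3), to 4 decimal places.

-11.8009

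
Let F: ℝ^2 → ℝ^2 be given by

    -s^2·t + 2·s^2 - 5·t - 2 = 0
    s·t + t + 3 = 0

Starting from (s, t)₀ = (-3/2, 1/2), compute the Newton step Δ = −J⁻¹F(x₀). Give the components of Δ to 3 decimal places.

At (-3/2, 1/2): F = (-1.125, 2.750).
Jacobian J = [[-2·s·t + 4·s, -s^2 - 5], [t, s + 1]].
At the point, J = [[-4.500, -7.250], [0.500, -0.500]] (det J = 5.875).
Solving J·Δ = −F gives Δ = (-3.489, 2.011).

(-3.489, 2.011)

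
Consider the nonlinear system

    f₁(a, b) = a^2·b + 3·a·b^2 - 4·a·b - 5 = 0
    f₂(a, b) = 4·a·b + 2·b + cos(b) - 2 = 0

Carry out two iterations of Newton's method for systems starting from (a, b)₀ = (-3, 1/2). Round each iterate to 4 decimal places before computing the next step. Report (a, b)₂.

(0.8459, -0.6550)

At (-3, 1/2): F = (3.2500, -6.122417).
Jacobian J = [[2·a·b + 3·b^2 - 4·b, a^2 + 6·a·b - 4·a], [4·b, 4·a - sin(b) + 2]].
At the point, J = [[-4.2500, 12.0000], [2.0000, -10.479426]] (det J = 20.537559).
Solving J·Δ = −F gives Δ = (-1.9190, -0.9505).
Then the next iterate is (a, b)₁ = (-4.9190, -0.4505).
Round to (-4.9190, -0.4505) and repeat: F = (-27.759526, 6.863268), J = [[6.842870, 57.168618], [-1.8020, -17.240584]].
Δ = (5.7649, -0.2045), so (a, b)₂ = (0.8459, -0.6550).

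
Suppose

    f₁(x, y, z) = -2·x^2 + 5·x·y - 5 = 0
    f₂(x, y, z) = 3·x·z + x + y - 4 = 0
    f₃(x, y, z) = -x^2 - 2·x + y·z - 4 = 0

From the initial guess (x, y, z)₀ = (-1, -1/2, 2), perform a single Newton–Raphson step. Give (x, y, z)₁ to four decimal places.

(-7.0541, -3.2162, -16.8649)

At (-1, -1/2, 2): F = (-4.5000, -11.5000, -4.0000).
Jacobian J = [[-4·x + 5·y, 5·x, 0], [3·z + 1, 1, 3·x], [-2·x - 2, z, y]].
At the point, J = [[1.5000, -5.0000, 0.0000], [7.0000, 1.0000, -3.0000], [0.0000, 2.0000, -0.5000]] (det J = -9.2500).
Solving J·Δ = −F gives Δ = (-6.0541, -2.7162, -18.8649).
Then the next iterate is (x, y, z)₁ = (-7.0541, -3.2162, -16.8649).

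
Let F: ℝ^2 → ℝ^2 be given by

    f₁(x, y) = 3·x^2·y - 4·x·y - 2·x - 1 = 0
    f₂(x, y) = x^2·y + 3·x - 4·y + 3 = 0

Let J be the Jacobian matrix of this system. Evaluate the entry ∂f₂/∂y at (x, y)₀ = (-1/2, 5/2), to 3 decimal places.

-3.750

∂f₂/∂y = x^2 - 4.
At (-1/2, 5/2) this is -3.750.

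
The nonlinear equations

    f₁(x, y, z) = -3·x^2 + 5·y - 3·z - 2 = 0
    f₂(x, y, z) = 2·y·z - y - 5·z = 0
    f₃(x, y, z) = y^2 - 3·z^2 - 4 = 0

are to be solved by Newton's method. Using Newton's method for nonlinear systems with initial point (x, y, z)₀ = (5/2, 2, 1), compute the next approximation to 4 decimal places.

(3.1833, 9.5000, 5.5000)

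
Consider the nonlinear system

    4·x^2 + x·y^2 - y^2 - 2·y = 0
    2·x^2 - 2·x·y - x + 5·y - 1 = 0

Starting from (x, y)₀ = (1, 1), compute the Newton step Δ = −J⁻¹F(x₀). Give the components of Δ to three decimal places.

(-0.414, -0.862)

At (1, 1): F = (2.000, 3.000).
Jacobian J = [[8·x + y^2, 2·x·y - 2·y - 2], [4·x - 2·y - 1, -2·x + 5]].
At the point, J = [[9.000, -2.000], [1.000, 3.000]] (det J = 29.000).
Solving J·Δ = −F gives Δ = (-0.414, -0.862).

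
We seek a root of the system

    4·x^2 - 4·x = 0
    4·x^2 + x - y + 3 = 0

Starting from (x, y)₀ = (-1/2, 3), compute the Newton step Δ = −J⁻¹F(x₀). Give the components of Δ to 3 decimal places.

At (-1/2, 3): F = (3.000, 0.500).
Jacobian J = [[8·x - 4, 0], [8·x + 1, -1]].
At the point, J = [[-8.000, 0.000], [-3.000, -1.000]] (det J = 8.000).
Solving J·Δ = −F gives Δ = (0.375, -0.625).

(0.375, -0.625)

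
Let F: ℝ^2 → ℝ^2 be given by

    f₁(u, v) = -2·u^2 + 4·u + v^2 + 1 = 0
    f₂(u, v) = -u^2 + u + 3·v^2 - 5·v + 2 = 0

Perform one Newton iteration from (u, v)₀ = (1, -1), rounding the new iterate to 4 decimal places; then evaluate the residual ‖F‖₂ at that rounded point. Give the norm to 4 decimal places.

313.1773

At (1, -1): F = (4.0000, 10.0000).
Jacobian J = [[-4·u + 4, 2·v], [-2·u + 1, 6·v - 5]].
At the point, J = [[0.0000, -2.0000], [-1.0000, -11.0000]] (det J = -2.0000).
Solving J·Δ = −F gives Δ = (-12.0000, 2.0000).
Then the next iterate is (u, v)₁ = (-11.0000, 1.0000).
Re-evaluating at (-11.0000, 1.0000): F = (-284.0000, -132.0000), so ‖F‖₂ = 313.1773.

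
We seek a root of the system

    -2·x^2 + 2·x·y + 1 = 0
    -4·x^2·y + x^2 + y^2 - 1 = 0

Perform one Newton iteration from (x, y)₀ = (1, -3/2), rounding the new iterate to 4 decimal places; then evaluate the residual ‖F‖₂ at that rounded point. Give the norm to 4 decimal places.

At (1, -3/2): F = (-4.0000, 8.2500).
Jacobian J = [[-4·x + 2·y, 2·x], [-8·x·y + 2·x, -4·x^2 + 2·y]].
At the point, J = [[-7.0000, 2.0000], [14.0000, -7.0000]] (det J = 21.0000).
Solving J·Δ = −F gives Δ = (-0.5476, 0.0833).
Then the next iterate is (x, y)₁ = (0.4524, -1.4167).
Re-evaluating at (0.4524, -1.4167): F = (-0.691162, 2.371505), so ‖F‖₂ = 2.4702.

2.4702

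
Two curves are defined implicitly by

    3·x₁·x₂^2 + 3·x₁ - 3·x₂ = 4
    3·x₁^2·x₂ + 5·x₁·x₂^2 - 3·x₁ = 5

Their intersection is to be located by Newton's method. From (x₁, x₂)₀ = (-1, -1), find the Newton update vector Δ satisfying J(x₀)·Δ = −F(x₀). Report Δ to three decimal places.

(1.130, 0.074)

At (-1, -1): F = (-7.000, -10.000).
Jacobian J = [[3·x₂^2 + 3, 6·x₁·x₂ - 3], [6·x₁·x₂ + 5·x₂^2 - 3, 3·x₁^2 + 10·x₁·x₂]].
At the point, J = [[6.000, 3.000], [8.000, 13.000]] (det J = 54.000).
Solving J·Δ = −F gives Δ = (1.130, 0.074).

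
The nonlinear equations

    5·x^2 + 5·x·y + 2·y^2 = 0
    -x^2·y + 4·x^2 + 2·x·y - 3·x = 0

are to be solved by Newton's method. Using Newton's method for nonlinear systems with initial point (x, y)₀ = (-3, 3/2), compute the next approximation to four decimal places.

(-2.0000, 2.0000)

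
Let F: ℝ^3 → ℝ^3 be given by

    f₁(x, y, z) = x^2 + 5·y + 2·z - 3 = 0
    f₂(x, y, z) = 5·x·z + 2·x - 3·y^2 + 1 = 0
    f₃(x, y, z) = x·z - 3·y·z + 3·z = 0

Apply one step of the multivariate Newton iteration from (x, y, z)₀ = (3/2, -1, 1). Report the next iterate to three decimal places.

At (3/2, -1, 1): F = (-3.750, 8.500, 7.500).
Jacobian J = [[2·x, 5, 2], [5·z + 2, -6·y, 5·x], [z, -3·z, x - 3·y + 3]].
At the point, J = [[3.000, 5.000, 2.000], [7.000, 6.000, 7.500], [1.000, -3.000, 7.500]] (det J = -76.500).
Solving J·Δ = −F gives Δ = (-5.642, 3.650, 1.212).
Then the next iterate is (x, y, z)₁ = (-4.142, 2.650, 2.212).

(-4.142, 2.650, 2.212)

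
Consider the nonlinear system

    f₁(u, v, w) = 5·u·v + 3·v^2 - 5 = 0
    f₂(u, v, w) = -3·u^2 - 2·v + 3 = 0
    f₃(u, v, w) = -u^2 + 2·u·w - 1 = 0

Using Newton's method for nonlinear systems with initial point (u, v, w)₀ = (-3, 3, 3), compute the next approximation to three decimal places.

(-1.381, 2.571, 1.571)

At (-3, 3, 3): F = (-23.000, -30.000, -28.000).
Jacobian J = [[5·v, 5·u + 6·v, 0], [-6·u, -2, 0], [-2·u + 2·w, 0, 2·u]].
At the point, J = [[15.000, 3.000, 0.000], [18.000, -2.000, 0.000], [12.000, 0.000, -6.000]] (det J = 504.000).
Solving J·Δ = −F gives Δ = (1.619, -0.429, -1.429).
Then the next iterate is (u, v, w)₁ = (-1.381, 2.571, 1.571).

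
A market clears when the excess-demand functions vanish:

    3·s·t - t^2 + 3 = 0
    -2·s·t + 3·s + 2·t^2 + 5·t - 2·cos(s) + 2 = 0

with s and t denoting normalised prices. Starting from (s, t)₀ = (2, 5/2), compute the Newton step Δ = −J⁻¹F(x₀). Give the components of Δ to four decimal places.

At (2, 5/2): F = (11.7500, 23.832294).
Jacobian J = [[3·t, 3·s - 2·t], [-2·t + 2·sin(s) + 3, -2·s + 4·t + 5]].
At the point, J = [[7.5000, 1.0000], [-0.181405, 11.0000]] (det J = 82.681405).
Solving J·Δ = −F gives Δ = (-1.2750, -2.1876).

(-1.2750, -2.1876)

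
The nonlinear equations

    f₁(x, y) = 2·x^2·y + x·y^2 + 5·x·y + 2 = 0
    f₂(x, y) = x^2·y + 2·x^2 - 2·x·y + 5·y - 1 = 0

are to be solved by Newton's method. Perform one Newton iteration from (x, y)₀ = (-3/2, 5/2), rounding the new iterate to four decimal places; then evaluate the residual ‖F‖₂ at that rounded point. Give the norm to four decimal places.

8.7980

At (-3/2, 5/2): F = (-14.8750, 29.1250).
Jacobian J = [[4·x·y + y^2 + 5·y, 2·x^2 + 2·x·y + 5·x], [2·x·y + 4·x - 2·y, x^2 - 2·x + 5]].
At the point, J = [[3.7500, -10.5000], [-18.5000, 10.2500]] (det J = -155.8125).
Solving J·Δ = −F gives Δ = (0.9842, -1.0652).
Then the next iterate is (x, y)₁ = (-0.5158, 1.4348).
Re-evaluating at (-0.5158, 1.4348): F = (-1.998745, 8.567967), so ‖F‖₂ = 8.7980.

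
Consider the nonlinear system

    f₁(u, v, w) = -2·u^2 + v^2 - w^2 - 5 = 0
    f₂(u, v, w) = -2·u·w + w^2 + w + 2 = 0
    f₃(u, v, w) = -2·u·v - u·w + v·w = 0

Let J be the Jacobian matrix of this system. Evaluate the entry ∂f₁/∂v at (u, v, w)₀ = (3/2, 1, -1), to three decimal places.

∂f₁/∂v = 2·v.
At (3/2, 1, -1) this is 2.000.

2.000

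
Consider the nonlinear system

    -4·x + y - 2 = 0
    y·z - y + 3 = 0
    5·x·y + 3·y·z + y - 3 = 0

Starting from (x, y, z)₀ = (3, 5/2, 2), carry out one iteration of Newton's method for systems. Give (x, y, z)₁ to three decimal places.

(0.130, 2.520, -0.208)

At (3, 5/2, 2): F = (-11.500, 5.500, 52.000).
Jacobian J = [[-4, 1, 0], [0, z - 1, y], [5·y, 5·x + 3·z + 1, 3·y]].
At the point, J = [[-4.000, 1.000, 0.000], [0.000, 1.000, 2.500], [12.500, 22.000, 7.500]] (det J = 221.250).
Solving J·Δ = −F gives Δ = (-2.870, 0.020, -2.208).
Then the next iterate is (x, y, z)₁ = (0.130, 2.520, -0.208).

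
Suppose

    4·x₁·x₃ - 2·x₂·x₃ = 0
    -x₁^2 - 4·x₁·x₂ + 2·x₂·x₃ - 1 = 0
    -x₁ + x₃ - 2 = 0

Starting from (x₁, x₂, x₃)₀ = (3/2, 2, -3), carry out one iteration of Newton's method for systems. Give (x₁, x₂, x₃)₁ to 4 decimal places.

(1.9722, 1.6204, 3.9722)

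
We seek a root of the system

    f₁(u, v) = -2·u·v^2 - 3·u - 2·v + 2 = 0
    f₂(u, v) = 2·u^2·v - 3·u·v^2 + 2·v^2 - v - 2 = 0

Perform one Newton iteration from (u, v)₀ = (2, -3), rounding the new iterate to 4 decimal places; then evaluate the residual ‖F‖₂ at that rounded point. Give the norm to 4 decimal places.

At (2, -3): F = (-34.0000, -59.0000).
Jacobian J = [[-2·v^2 - 3, -4·u·v - 2], [4·u·v - 3·v^2, 2·u^2 - 6·u·v + 4·v - 1]].
At the point, J = [[-21.0000, 22.0000], [-51.0000, 31.0000]] (det J = 471.0000).
Solving J·Δ = −F gives Δ = (-0.5180, 1.0510).
Then the next iterate is (u, v)₁ = (1.4820, -1.9490).
Re-evaluating at (1.4820, -1.9490): F = (-9.807053, -17.903649), so ‖F‖₂ = 20.4137.

20.4137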